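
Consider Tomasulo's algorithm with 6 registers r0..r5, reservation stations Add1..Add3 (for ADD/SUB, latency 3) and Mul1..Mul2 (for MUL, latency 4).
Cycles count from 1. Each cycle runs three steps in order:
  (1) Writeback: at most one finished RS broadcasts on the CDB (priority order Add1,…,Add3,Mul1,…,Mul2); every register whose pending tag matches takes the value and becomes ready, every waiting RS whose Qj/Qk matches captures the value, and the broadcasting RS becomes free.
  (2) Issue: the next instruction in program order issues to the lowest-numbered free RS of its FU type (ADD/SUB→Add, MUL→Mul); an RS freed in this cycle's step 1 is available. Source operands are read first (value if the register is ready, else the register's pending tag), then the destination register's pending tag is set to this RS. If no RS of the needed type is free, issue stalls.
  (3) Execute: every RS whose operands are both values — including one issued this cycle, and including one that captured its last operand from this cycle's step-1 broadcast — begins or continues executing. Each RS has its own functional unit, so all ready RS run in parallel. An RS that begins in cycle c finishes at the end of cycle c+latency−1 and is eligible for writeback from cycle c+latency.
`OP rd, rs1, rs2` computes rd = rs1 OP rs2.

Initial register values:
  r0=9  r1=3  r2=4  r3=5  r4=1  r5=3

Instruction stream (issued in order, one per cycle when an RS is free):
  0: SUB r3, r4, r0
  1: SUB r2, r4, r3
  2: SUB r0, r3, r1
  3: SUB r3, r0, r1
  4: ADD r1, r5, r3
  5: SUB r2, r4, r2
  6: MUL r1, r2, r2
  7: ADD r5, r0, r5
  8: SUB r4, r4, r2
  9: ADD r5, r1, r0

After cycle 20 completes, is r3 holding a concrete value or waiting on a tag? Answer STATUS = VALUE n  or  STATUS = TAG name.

c1: issue SUB r3<-Add1 | r0:9,r1:3,r2:4,r3:Add1,r4:1,r5:3
c2: issue SUB r2<-Add2 | r0:9,r1:3,r2:Add2,r3:Add1,r4:1,r5:3
c3: issue SUB r0<-Add3 | r0:Add3,r1:3,r2:Add2,r3:Add1,r4:1,r5:3
c4: CDB Add1=-8; issue SUB r3<-Add1 | r0:Add3,r1:3,r2:Add2,r3:Add1,r4:1,r5:3
c5: stall | r0:Add3,r1:3,r2:Add2,r3:Add1,r4:1,r5:3
c6: stall | r0:Add3,r1:3,r2:Add2,r3:Add1,r4:1,r5:3
c7: CDB Add2=9; issue ADD r1<-Add2 | r0:Add3,r1:Add2,r2:9,r3:Add1,r4:1,r5:3
c8: CDB Add3=-11; issue SUB r2<-Add3 | r0:-11,r1:Add2,r2:Add3,r3:Add1,r4:1,r5:3
c9: issue MUL r1<-Mul1 | r0:-11,r1:Mul1,r2:Add3,r3:Add1,r4:1,r5:3
c10: stall | r0:-11,r1:Mul1,r2:Add3,r3:Add1,r4:1,r5:3
c11: CDB Add1=-14; issue ADD r5<-Add1 | r0:-11,r1:Mul1,r2:Add3,r3:-14,r4:1,r5:Add1
c12: CDB Add3=-8; issue SUB r4<-Add3 | r0:-11,r1:Mul1,r2:-8,r3:-14,r4:Add3,r5:Add1
c13: stall | r0:-11,r1:Mul1,r2:-8,r3:-14,r4:Add3,r5:Add1
c14: CDB Add1=-8; issue ADD r5<-Add1 | r0:-11,r1:Mul1,r2:-8,r3:-14,r4:Add3,r5:Add1
c15: CDB Add2=-11 | r0:-11,r1:Mul1,r2:-8,r3:-14,r4:Add3,r5:Add1
c16: CDB Add3=9 | r0:-11,r1:Mul1,r2:-8,r3:-14,r4:9,r5:Add1
c17: CDB Mul1=64 | r0:-11,r1:64,r2:-8,r3:-14,r4:9,r5:Add1
c18: - | r0:-11,r1:64,r2:-8,r3:-14,r4:9,r5:Add1
c19: - | r0:-11,r1:64,r2:-8,r3:-14,r4:9,r5:Add1
c20: CDB Add1=53 | r0:-11,r1:64,r2:-8,r3:-14,r4:9,r5:53

STATUS = VALUE -14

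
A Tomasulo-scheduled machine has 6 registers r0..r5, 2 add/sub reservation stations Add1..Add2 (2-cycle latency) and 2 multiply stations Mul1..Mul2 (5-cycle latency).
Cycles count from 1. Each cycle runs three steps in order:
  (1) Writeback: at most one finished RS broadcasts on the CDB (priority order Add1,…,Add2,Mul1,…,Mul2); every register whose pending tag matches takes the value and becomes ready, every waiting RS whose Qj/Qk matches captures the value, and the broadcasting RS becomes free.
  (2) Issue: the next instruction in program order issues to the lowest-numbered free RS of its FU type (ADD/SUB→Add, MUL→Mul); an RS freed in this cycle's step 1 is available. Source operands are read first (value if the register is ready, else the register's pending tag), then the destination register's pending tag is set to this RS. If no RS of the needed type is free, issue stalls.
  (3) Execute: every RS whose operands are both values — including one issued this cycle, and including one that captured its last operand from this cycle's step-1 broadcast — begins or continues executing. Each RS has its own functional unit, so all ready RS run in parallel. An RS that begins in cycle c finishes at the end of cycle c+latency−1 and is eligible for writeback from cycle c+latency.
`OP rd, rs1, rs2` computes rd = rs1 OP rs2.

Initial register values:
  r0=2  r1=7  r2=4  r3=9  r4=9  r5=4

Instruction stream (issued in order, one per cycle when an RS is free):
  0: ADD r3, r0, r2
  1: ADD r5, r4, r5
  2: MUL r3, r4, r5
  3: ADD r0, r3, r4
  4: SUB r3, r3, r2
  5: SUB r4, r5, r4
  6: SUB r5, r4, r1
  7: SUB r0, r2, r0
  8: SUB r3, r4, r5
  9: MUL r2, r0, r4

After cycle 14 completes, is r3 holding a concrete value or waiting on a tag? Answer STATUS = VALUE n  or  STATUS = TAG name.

STATUS = VALUE 113

  c1: issue ADD r3<-Add1  regs: r0:2,r1:7,r2:4,r3:Add1,r4:9,r5:4
  c2: issue ADD r5<-Add2  regs: r0:2,r1:7,r2:4,r3:Add1,r4:9,r5:Add2
  c3: CDB Add1=6; issue MUL r3<-Mul1  regs: r0:2,r1:7,r2:4,r3:Mul1,r4:9,r5:Add2
  c4: CDB Add2=13; issue ADD r0<-Add1  regs: r0:Add1,r1:7,r2:4,r3:Mul1,r4:9,r5:13
  c5: issue SUB r3<-Add2  regs: r0:Add1,r1:7,r2:4,r3:Add2,r4:9,r5:13
  c6: stall  regs: r0:Add1,r1:7,r2:4,r3:Add2,r4:9,r5:13
  c7: stall  regs: r0:Add1,r1:7,r2:4,r3:Add2,r4:9,r5:13
  c8: stall  regs: r0:Add1,r1:7,r2:4,r3:Add2,r4:9,r5:13
  c9: CDB Mul1=117; stall  regs: r0:Add1,r1:7,r2:4,r3:Add2,r4:9,r5:13
  c10: stall  regs: r0:Add1,r1:7,r2:4,r3:Add2,r4:9,r5:13
  c11: CDB Add1=126; issue SUB r4<-Add1  regs: r0:126,r1:7,r2:4,r3:Add2,r4:Add1,r5:13
  c12: CDB Add2=113; issue SUB r5<-Add2  regs: r0:126,r1:7,r2:4,r3:113,r4:Add1,r5:Add2
  c13: CDB Add1=4; issue SUB r0<-Add1  regs: r0:Add1,r1:7,r2:4,r3:113,r4:4,r5:Add2
  c14: stall  regs: r0:Add1,r1:7,r2:4,r3:113,r4:4,r5:Add2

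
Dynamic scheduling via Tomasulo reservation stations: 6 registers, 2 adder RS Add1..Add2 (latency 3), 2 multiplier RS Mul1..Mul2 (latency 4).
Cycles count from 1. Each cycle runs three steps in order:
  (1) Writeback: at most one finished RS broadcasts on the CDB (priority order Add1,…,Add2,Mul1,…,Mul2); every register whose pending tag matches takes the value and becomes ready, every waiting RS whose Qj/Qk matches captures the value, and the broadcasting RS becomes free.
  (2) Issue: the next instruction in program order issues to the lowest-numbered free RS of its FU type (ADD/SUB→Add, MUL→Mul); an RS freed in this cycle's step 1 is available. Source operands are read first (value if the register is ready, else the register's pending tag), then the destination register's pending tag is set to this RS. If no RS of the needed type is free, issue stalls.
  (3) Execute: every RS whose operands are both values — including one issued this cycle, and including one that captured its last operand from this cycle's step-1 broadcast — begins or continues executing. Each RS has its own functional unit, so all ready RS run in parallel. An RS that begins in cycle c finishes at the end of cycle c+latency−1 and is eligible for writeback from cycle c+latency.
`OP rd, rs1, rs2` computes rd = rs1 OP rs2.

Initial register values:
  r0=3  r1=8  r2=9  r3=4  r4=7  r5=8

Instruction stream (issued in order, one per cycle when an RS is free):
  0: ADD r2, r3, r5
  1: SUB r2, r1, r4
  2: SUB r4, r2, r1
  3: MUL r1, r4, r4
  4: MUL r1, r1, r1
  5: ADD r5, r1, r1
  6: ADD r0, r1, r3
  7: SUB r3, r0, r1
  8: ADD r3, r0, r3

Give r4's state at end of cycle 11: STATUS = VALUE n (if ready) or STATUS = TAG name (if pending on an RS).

c1: issue ADD r2<-Add1 | r0:3,r1:8,r2:Add1,r3:4,r4:7,r5:8
c2: issue SUB r2<-Add2 | r0:3,r1:8,r2:Add2,r3:4,r4:7,r5:8
c3: stall | r0:3,r1:8,r2:Add2,r3:4,r4:7,r5:8
c4: CDB Add1=12; issue SUB r4<-Add1 | r0:3,r1:8,r2:Add2,r3:4,r4:Add1,r5:8
c5: CDB Add2=1; issue MUL r1<-Mul1 | r0:3,r1:Mul1,r2:1,r3:4,r4:Add1,r5:8
c6: issue MUL r1<-Mul2 | r0:3,r1:Mul2,r2:1,r3:4,r4:Add1,r5:8
c7: issue ADD r5<-Add2 | r0:3,r1:Mul2,r2:1,r3:4,r4:Add1,r5:Add2
c8: CDB Add1=-7; issue ADD r0<-Add1 | r0:Add1,r1:Mul2,r2:1,r3:4,r4:-7,r5:Add2
c9: stall | r0:Add1,r1:Mul2,r2:1,r3:4,r4:-7,r5:Add2
c10: stall | r0:Add1,r1:Mul2,r2:1,r3:4,r4:-7,r5:Add2
c11: stall | r0:Add1,r1:Mul2,r2:1,r3:4,r4:-7,r5:Add2

STATUS = VALUE -7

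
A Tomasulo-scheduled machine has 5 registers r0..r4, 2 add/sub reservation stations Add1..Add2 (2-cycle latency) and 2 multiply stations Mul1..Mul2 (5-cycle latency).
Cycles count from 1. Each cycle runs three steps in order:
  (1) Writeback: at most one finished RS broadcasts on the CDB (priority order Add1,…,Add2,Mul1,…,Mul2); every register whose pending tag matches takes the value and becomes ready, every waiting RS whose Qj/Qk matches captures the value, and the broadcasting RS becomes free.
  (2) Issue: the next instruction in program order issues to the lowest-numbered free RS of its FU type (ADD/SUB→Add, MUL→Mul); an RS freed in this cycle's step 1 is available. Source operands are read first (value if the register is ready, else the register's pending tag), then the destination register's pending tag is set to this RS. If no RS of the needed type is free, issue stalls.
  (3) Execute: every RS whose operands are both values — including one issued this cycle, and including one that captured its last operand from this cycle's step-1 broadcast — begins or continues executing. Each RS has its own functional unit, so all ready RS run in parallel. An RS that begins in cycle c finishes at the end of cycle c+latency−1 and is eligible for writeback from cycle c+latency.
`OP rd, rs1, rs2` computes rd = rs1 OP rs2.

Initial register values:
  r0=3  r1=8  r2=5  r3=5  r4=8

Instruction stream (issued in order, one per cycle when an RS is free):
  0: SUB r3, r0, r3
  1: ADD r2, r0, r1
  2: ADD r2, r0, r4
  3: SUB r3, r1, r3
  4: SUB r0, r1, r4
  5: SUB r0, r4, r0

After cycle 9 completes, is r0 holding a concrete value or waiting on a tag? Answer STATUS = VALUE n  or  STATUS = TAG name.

STATUS = VALUE 8

  c1: issue SUB r3<-Add1  regs: r0:3,r1:8,r2:5,r3:Add1,r4:8
  c2: issue ADD r2<-Add2  regs: r0:3,r1:8,r2:Add2,r3:Add1,r4:8
  c3: CDB Add1=-2; issue ADD r2<-Add1  regs: r0:3,r1:8,r2:Add1,r3:-2,r4:8
  c4: CDB Add2=11; issue SUB r3<-Add2  regs: r0:3,r1:8,r2:Add1,r3:Add2,r4:8
  c5: CDB Add1=11; issue SUB r0<-Add1  regs: r0:Add1,r1:8,r2:11,r3:Add2,r4:8
  c6: CDB Add2=10; issue SUB r0<-Add2  regs: r0:Add2,r1:8,r2:11,r3:10,r4:8
  c7: CDB Add1=0  regs: r0:Add2,r1:8,r2:11,r3:10,r4:8
  c8: -  regs: r0:Add2,r1:8,r2:11,r3:10,r4:8
  c9: CDB Add2=8  regs: r0:8,r1:8,r2:11,r3:10,r4:8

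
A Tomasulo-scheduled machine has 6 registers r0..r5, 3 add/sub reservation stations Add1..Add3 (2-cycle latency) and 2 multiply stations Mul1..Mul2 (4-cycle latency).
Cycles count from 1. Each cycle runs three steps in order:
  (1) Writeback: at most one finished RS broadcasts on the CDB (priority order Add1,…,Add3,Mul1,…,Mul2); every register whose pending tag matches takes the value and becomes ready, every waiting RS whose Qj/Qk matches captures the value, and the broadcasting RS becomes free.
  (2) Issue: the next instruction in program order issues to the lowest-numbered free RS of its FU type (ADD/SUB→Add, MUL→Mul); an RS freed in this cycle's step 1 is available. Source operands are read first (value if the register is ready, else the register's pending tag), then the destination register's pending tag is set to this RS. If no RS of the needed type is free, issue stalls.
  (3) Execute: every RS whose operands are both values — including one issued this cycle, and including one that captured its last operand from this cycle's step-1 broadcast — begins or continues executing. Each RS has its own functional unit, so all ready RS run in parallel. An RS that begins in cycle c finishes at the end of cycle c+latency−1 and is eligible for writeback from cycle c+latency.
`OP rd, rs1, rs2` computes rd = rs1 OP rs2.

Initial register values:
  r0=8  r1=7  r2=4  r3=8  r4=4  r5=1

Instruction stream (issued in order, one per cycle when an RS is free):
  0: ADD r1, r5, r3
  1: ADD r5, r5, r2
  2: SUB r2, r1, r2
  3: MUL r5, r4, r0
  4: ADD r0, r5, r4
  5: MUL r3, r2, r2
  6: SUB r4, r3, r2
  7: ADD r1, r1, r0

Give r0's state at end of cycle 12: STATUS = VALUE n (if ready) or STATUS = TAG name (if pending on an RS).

STATUS = VALUE 36

c1: issue ADD r1<-Add1 | r0:8,r1:Add1,r2:4,r3:8,r4:4,r5:1
c2: issue ADD r5<-Add2 | r0:8,r1:Add1,r2:4,r3:8,r4:4,r5:Add2
c3: CDB Add1=9; issue SUB r2<-Add1 | r0:8,r1:9,r2:Add1,r3:8,r4:4,r5:Add2
c4: CDB Add2=5; issue MUL r5<-Mul1 | r0:8,r1:9,r2:Add1,r3:8,r4:4,r5:Mul1
c5: CDB Add1=5; issue ADD r0<-Add1 | r0:Add1,r1:9,r2:5,r3:8,r4:4,r5:Mul1
c6: issue MUL r3<-Mul2 | r0:Add1,r1:9,r2:5,r3:Mul2,r4:4,r5:Mul1
c7: issue SUB r4<-Add2 | r0:Add1,r1:9,r2:5,r3:Mul2,r4:Add2,r5:Mul1
c8: CDB Mul1=32; issue ADD r1<-Add3 | r0:Add1,r1:Add3,r2:5,r3:Mul2,r4:Add2,r5:32
c9: - | r0:Add1,r1:Add3,r2:5,r3:Mul2,r4:Add2,r5:32
c10: CDB Add1=36 | r0:36,r1:Add3,r2:5,r3:Mul2,r4:Add2,r5:32
c11: CDB Mul2=25 | r0:36,r1:Add3,r2:5,r3:25,r4:Add2,r5:32
c12: CDB Add3=45 | r0:36,r1:45,r2:5,r3:25,r4:Add2,r5:32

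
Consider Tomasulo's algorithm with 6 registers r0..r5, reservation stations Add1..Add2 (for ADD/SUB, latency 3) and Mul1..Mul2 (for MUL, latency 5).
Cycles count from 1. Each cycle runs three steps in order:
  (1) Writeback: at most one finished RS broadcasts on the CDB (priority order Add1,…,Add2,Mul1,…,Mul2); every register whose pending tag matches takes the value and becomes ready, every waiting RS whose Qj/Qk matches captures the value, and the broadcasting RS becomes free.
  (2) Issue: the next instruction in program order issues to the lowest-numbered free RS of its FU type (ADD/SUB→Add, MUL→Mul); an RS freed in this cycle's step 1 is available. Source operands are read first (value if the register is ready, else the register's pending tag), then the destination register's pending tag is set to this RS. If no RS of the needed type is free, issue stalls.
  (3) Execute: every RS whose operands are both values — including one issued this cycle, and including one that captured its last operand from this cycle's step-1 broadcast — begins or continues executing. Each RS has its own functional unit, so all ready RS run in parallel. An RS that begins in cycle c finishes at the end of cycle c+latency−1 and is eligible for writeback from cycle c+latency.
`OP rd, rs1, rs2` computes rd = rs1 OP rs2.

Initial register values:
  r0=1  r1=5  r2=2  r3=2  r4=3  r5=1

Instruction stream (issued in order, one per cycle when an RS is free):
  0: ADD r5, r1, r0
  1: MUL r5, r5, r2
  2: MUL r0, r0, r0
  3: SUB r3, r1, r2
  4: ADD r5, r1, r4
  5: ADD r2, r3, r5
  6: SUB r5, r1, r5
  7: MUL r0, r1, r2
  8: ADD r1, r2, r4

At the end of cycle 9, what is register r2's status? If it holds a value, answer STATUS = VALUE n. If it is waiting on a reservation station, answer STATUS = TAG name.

STATUS = TAG Add1

c1: issue ADD r5<-Add1 | r0:1,r1:5,r2:2,r3:2,r4:3,r5:Add1
c2: issue MUL r5<-Mul1 | r0:1,r1:5,r2:2,r3:2,r4:3,r5:Mul1
c3: issue MUL r0<-Mul2 | r0:Mul2,r1:5,r2:2,r3:2,r4:3,r5:Mul1
c4: CDB Add1=6; issue SUB r3<-Add1 | r0:Mul2,r1:5,r2:2,r3:Add1,r4:3,r5:Mul1
c5: issue ADD r5<-Add2 | r0:Mul2,r1:5,r2:2,r3:Add1,r4:3,r5:Add2
c6: stall | r0:Mul2,r1:5,r2:2,r3:Add1,r4:3,r5:Add2
c7: CDB Add1=3; issue ADD r2<-Add1 | r0:Mul2,r1:5,r2:Add1,r3:3,r4:3,r5:Add2
c8: CDB Add2=8; issue SUB r5<-Add2 | r0:Mul2,r1:5,r2:Add1,r3:3,r4:3,r5:Add2
c9: CDB Mul1=12; issue MUL r0<-Mul1 | r0:Mul1,r1:5,r2:Add1,r3:3,r4:3,r5:Add2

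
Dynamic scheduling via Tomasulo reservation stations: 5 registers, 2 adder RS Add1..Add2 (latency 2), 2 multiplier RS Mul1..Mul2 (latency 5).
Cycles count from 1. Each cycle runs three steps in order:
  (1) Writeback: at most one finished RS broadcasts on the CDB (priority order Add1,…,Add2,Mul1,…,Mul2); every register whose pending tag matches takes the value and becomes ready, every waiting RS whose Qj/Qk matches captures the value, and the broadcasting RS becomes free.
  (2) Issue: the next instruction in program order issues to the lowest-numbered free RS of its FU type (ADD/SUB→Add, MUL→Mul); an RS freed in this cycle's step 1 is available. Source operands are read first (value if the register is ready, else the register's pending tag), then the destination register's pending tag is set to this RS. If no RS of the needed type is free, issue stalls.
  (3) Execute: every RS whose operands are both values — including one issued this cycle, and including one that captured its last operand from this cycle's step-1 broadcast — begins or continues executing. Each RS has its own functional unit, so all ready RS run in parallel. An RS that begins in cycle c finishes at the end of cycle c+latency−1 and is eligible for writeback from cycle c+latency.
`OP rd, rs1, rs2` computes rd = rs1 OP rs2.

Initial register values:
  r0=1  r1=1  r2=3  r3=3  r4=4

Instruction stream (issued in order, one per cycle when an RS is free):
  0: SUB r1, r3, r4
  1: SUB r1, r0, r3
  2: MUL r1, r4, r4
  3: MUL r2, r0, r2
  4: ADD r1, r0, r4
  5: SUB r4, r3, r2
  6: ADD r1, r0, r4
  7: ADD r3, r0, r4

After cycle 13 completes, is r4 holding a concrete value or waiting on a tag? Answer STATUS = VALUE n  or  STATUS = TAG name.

STATUS = VALUE 0

c1: issue SUB r1<-Add1 | r0:1,r1:Add1,r2:3,r3:3,r4:4
c2: issue SUB r1<-Add2 | r0:1,r1:Add2,r2:3,r3:3,r4:4
c3: CDB Add1=-1; issue MUL r1<-Mul1 | r0:1,r1:Mul1,r2:3,r3:3,r4:4
c4: CDB Add2=-2; issue MUL r2<-Mul2 | r0:1,r1:Mul1,r2:Mul2,r3:3,r4:4
c5: issue ADD r1<-Add1 | r0:1,r1:Add1,r2:Mul2,r3:3,r4:4
c6: issue SUB r4<-Add2 | r0:1,r1:Add1,r2:Mul2,r3:3,r4:Add2
c7: CDB Add1=5; issue ADD r1<-Add1 | r0:1,r1:Add1,r2:Mul2,r3:3,r4:Add2
c8: CDB Mul1=16; stall | r0:1,r1:Add1,r2:Mul2,r3:3,r4:Add2
c9: CDB Mul2=3; stall | r0:1,r1:Add1,r2:3,r3:3,r4:Add2
c10: stall | r0:1,r1:Add1,r2:3,r3:3,r4:Add2
c11: CDB Add2=0; issue ADD r3<-Add2 | r0:1,r1:Add1,r2:3,r3:Add2,r4:0
c12: - | r0:1,r1:Add1,r2:3,r3:Add2,r4:0
c13: CDB Add1=1 | r0:1,r1:1,r2:3,r3:Add2,r4:0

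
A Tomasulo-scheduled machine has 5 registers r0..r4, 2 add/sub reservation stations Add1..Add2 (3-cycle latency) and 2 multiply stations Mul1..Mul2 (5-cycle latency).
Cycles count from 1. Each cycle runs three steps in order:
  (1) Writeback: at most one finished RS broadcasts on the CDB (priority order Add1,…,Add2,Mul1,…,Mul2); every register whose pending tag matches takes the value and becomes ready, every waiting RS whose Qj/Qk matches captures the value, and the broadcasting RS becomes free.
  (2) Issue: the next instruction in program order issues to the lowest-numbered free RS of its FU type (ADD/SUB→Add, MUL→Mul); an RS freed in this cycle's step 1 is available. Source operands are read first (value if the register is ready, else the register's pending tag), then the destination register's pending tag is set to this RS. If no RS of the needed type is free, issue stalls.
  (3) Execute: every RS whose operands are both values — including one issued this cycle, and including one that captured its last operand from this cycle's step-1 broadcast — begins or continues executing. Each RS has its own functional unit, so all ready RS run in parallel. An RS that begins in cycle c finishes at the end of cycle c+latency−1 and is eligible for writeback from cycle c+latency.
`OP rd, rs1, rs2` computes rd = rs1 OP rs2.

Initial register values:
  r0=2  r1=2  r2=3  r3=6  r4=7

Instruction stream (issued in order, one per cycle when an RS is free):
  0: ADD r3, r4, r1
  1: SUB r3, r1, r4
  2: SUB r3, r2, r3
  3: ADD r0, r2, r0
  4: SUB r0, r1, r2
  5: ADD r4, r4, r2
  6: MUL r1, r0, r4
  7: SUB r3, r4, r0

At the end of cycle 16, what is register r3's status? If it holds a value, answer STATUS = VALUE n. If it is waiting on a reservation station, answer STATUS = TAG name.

STATUS = VALUE 11

c1: issue ADD r3<-Add1 | r0:2,r1:2,r2:3,r3:Add1,r4:7
c2: issue SUB r3<-Add2 | r0:2,r1:2,r2:3,r3:Add2,r4:7
c3: stall | r0:2,r1:2,r2:3,r3:Add2,r4:7
c4: CDB Add1=9; issue SUB r3<-Add1 | r0:2,r1:2,r2:3,r3:Add1,r4:7
c5: CDB Add2=-5; issue ADD r0<-Add2 | r0:Add2,r1:2,r2:3,r3:Add1,r4:7
c6: stall | r0:Add2,r1:2,r2:3,r3:Add1,r4:7
c7: stall | r0:Add2,r1:2,r2:3,r3:Add1,r4:7
c8: CDB Add1=8; issue SUB r0<-Add1 | r0:Add1,r1:2,r2:3,r3:8,r4:7
c9: CDB Add2=5; issue ADD r4<-Add2 | r0:Add1,r1:2,r2:3,r3:8,r4:Add2
c10: issue MUL r1<-Mul1 | r0:Add1,r1:Mul1,r2:3,r3:8,r4:Add2
c11: CDB Add1=-1; issue SUB r3<-Add1 | r0:-1,r1:Mul1,r2:3,r3:Add1,r4:Add2
c12: CDB Add2=10 | r0:-1,r1:Mul1,r2:3,r3:Add1,r4:10
c13: - | r0:-1,r1:Mul1,r2:3,r3:Add1,r4:10
c14: - | r0:-1,r1:Mul1,r2:3,r3:Add1,r4:10
c15: CDB Add1=11 | r0:-1,r1:Mul1,r2:3,r3:11,r4:10
c16: - | r0:-1,r1:Mul1,r2:3,r3:11,r4:10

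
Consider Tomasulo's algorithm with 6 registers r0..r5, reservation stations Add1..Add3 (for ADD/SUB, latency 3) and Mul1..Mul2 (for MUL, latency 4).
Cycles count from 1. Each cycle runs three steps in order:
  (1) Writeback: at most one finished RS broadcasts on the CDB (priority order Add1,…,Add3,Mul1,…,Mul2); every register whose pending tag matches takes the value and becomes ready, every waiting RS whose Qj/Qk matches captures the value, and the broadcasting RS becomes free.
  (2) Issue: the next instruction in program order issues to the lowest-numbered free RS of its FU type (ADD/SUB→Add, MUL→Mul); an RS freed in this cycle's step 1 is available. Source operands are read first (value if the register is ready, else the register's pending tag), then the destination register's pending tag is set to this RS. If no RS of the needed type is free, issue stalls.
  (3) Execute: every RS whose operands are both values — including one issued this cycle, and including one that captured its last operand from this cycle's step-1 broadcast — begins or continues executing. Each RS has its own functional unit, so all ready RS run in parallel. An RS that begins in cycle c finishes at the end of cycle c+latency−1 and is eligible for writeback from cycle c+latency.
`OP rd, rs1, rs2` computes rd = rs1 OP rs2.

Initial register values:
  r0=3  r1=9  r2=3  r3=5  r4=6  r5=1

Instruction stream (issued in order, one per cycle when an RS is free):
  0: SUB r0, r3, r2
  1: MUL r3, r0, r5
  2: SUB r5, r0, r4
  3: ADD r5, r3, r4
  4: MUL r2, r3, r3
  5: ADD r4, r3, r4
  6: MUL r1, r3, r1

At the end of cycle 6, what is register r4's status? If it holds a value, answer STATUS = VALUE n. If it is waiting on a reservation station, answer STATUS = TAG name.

  c1: issue SUB r0<-Add1  regs: r0:Add1,r1:9,r2:3,r3:5,r4:6,r5:1
  c2: issue MUL r3<-Mul1  regs: r0:Add1,r1:9,r2:3,r3:Mul1,r4:6,r5:1
  c3: issue SUB r5<-Add2  regs: r0:Add1,r1:9,r2:3,r3:Mul1,r4:6,r5:Add2
  c4: CDB Add1=2; issue ADD r5<-Add1  regs: r0:2,r1:9,r2:3,r3:Mul1,r4:6,r5:Add1
  c5: issue MUL r2<-Mul2  regs: r0:2,r1:9,r2:Mul2,r3:Mul1,r4:6,r5:Add1
  c6: issue ADD r4<-Add3  regs: r0:2,r1:9,r2:Mul2,r3:Mul1,r4:Add3,r5:Add1

STATUS = TAG Add3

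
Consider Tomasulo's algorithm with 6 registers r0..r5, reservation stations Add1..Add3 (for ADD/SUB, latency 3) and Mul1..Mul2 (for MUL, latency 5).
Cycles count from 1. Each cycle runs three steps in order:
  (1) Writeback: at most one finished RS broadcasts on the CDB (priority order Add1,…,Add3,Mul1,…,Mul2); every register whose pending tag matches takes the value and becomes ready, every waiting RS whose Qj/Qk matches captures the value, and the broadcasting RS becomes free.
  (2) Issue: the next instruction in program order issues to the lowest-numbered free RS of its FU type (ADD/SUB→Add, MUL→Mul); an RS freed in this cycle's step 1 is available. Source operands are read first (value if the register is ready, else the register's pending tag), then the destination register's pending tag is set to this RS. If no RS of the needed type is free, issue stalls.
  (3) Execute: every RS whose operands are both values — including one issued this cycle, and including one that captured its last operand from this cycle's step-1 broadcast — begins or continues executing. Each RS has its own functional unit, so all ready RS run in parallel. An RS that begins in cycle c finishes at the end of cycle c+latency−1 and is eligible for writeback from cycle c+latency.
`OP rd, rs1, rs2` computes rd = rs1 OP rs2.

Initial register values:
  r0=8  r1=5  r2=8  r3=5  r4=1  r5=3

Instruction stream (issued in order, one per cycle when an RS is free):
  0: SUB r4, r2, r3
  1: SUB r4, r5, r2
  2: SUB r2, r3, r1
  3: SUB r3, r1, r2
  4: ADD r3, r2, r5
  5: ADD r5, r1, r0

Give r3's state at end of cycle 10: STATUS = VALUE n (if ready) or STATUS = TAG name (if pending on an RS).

cycle 1: issue SUB r4<-Add1 // r0:8,r1:5,r2:8,r3:5,r4:Add1,r5:3
cycle 2: issue SUB r4<-Add2 // r0:8,r1:5,r2:8,r3:5,r4:Add2,r5:3
cycle 3: issue SUB r2<-Add3 // r0:8,r1:5,r2:Add3,r3:5,r4:Add2,r5:3
cycle 4: CDB Add1=3; issue SUB r3<-Add1 // r0:8,r1:5,r2:Add3,r3:Add1,r4:Add2,r5:3
cycle 5: CDB Add2=-5; issue ADD r3<-Add2 // r0:8,r1:5,r2:Add3,r3:Add2,r4:-5,r5:3
cycle 6: CDB Add3=0; issue ADD r5<-Add3 // r0:8,r1:5,r2:0,r3:Add2,r4:-5,r5:Add3
cycle 7: - // r0:8,r1:5,r2:0,r3:Add2,r4:-5,r5:Add3
cycle 8: - // r0:8,r1:5,r2:0,r3:Add2,r4:-5,r5:Add3
cycle 9: CDB Add1=5 // r0:8,r1:5,r2:0,r3:Add2,r4:-5,r5:Add3
cycle 10: CDB Add2=3 // r0:8,r1:5,r2:0,r3:3,r4:-5,r5:Add3

STATUS = VALUE 3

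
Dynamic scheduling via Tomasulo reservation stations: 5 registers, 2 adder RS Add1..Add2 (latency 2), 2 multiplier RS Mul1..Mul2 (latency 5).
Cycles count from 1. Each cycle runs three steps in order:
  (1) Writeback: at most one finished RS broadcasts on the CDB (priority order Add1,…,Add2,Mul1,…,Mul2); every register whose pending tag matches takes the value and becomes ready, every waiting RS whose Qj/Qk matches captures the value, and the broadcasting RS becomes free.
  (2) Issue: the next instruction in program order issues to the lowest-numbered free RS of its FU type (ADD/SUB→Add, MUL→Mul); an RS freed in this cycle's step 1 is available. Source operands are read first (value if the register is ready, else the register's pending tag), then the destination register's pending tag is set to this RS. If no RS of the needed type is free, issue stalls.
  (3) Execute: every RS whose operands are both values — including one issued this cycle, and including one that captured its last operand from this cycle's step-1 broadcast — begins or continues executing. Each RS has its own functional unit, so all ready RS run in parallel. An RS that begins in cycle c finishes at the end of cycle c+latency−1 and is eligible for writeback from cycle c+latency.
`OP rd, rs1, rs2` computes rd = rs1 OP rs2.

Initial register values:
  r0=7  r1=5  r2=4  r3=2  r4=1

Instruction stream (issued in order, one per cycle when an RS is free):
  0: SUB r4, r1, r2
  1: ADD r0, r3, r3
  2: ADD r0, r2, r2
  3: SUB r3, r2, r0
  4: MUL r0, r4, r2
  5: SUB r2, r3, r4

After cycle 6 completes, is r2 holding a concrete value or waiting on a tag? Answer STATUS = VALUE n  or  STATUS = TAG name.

  c1: issue SUB r4<-Add1  regs: r0:7,r1:5,r2:4,r3:2,r4:Add1
  c2: issue ADD r0<-Add2  regs: r0:Add2,r1:5,r2:4,r3:2,r4:Add1
  c3: CDB Add1=1; issue ADD r0<-Add1  regs: r0:Add1,r1:5,r2:4,r3:2,r4:1
  c4: CDB Add2=4; issue SUB r3<-Add2  regs: r0:Add1,r1:5,r2:4,r3:Add2,r4:1
  c5: CDB Add1=8; issue MUL r0<-Mul1  regs: r0:Mul1,r1:5,r2:4,r3:Add2,r4:1
  c6: issue SUB r2<-Add1  regs: r0:Mul1,r1:5,r2:Add1,r3:Add2,r4:1

STATUS = TAG Add1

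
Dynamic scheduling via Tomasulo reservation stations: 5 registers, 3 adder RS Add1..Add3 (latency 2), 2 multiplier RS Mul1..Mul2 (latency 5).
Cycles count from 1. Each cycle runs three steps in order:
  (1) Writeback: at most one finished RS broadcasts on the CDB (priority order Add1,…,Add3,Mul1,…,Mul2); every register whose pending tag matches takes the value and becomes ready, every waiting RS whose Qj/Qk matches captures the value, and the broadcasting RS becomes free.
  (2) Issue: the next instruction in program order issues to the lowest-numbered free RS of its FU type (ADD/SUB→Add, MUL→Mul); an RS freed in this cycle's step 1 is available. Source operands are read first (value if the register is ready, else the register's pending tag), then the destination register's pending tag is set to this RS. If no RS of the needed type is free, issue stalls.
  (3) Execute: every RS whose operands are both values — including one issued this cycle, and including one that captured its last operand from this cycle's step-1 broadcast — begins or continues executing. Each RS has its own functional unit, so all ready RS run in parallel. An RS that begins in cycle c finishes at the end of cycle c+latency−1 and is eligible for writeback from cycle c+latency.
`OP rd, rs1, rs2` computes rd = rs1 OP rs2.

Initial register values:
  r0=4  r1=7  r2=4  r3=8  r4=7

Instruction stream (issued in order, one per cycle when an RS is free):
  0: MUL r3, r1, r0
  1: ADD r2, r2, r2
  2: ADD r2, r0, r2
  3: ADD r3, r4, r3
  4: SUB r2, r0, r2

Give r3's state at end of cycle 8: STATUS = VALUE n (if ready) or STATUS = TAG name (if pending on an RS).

STATUS = TAG Add1

cycle 1: issue MUL r3<-Mul1 // r0:4,r1:7,r2:4,r3:Mul1,r4:7
cycle 2: issue ADD r2<-Add1 // r0:4,r1:7,r2:Add1,r3:Mul1,r4:7
cycle 3: issue ADD r2<-Add2 // r0:4,r1:7,r2:Add2,r3:Mul1,r4:7
cycle 4: CDB Add1=8; issue ADD r3<-Add1 // r0:4,r1:7,r2:Add2,r3:Add1,r4:7
cycle 5: issue SUB r2<-Add3 // r0:4,r1:7,r2:Add3,r3:Add1,r4:7
cycle 6: CDB Add2=12 // r0:4,r1:7,r2:Add3,r3:Add1,r4:7
cycle 7: CDB Mul1=28 // r0:4,r1:7,r2:Add3,r3:Add1,r4:7
cycle 8: CDB Add3=-8 // r0:4,r1:7,r2:-8,r3:Add1,r4:7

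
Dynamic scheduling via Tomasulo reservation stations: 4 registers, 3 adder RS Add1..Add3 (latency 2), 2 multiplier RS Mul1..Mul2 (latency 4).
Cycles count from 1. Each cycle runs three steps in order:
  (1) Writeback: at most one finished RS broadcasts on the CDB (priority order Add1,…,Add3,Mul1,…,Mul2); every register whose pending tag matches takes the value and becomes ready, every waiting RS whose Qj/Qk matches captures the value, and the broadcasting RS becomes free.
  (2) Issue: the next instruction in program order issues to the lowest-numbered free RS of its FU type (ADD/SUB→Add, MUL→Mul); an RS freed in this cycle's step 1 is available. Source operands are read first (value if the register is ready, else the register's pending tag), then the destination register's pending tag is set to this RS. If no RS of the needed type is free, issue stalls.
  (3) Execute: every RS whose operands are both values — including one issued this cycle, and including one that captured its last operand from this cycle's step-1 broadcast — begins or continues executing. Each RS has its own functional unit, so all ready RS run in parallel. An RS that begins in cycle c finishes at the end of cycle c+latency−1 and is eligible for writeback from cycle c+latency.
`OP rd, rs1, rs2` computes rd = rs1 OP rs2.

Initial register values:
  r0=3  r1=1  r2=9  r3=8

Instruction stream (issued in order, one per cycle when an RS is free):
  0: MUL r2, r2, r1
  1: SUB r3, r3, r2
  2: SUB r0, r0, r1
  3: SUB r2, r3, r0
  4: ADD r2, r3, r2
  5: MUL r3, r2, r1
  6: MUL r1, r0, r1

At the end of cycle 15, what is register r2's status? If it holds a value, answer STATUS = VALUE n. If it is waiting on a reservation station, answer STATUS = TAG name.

  c1: issue MUL r2<-Mul1  regs: r0:3,r1:1,r2:Mul1,r3:8
  c2: issue SUB r3<-Add1  regs: r0:3,r1:1,r2:Mul1,r3:Add1
  c3: issue SUB r0<-Add2  regs: r0:Add2,r1:1,r2:Mul1,r3:Add1
  c4: issue SUB r2<-Add3  regs: r0:Add2,r1:1,r2:Add3,r3:Add1
  c5: CDB Add2=2; issue ADD r2<-Add2  regs: r0:2,r1:1,r2:Add2,r3:Add1
  c6: CDB Mul1=9; issue MUL r3<-Mul1  regs: r0:2,r1:1,r2:Add2,r3:Mul1
  c7: issue MUL r1<-Mul2  regs: r0:2,r1:Mul2,r2:Add2,r3:Mul1
  c8: CDB Add1=-1  regs: r0:2,r1:Mul2,r2:Add2,r3:Mul1
  c9: -  regs: r0:2,r1:Mul2,r2:Add2,r3:Mul1
  c10: CDB Add3=-3  regs: r0:2,r1:Mul2,r2:Add2,r3:Mul1
  c11: CDB Mul2=2  regs: r0:2,r1:2,r2:Add2,r3:Mul1
  c12: CDB Add2=-4  regs: r0:2,r1:2,r2:-4,r3:Mul1
  c13: -  regs: r0:2,r1:2,r2:-4,r3:Mul1
  c14: -  regs: r0:2,r1:2,r2:-4,r3:Mul1
  c15: -  regs: r0:2,r1:2,r2:-4,r3:Mul1

STATUS = VALUE -4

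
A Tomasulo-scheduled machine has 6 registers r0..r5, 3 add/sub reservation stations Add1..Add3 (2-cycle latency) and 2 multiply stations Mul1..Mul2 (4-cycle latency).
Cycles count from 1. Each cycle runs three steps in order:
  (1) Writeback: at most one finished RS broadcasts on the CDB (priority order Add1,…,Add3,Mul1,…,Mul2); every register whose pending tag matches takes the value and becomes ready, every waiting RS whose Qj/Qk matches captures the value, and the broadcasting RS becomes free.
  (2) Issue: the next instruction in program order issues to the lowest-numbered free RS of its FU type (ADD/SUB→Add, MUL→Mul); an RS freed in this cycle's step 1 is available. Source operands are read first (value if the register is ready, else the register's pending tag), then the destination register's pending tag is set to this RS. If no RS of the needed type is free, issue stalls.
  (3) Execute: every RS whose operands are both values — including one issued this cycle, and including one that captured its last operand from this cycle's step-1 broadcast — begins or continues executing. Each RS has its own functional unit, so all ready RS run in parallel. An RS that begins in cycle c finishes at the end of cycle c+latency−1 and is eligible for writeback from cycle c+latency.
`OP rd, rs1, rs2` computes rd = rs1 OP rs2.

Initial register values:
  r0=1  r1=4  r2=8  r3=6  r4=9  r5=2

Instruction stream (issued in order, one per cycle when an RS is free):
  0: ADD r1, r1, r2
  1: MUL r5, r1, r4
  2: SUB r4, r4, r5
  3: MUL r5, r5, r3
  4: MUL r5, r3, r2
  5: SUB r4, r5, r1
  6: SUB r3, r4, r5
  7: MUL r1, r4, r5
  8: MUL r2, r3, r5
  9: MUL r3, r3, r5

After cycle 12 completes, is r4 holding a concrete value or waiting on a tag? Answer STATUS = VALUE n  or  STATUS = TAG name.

cycle 1: issue ADD r1<-Add1 // r0:1,r1:Add1,r2:8,r3:6,r4:9,r5:2
cycle 2: issue MUL r5<-Mul1 // r0:1,r1:Add1,r2:8,r3:6,r4:9,r5:Mul1
cycle 3: CDB Add1=12; issue SUB r4<-Add1 // r0:1,r1:12,r2:8,r3:6,r4:Add1,r5:Mul1
cycle 4: issue MUL r5<-Mul2 // r0:1,r1:12,r2:8,r3:6,r4:Add1,r5:Mul2
cycle 5: stall // r0:1,r1:12,r2:8,r3:6,r4:Add1,r5:Mul2
cycle 6: stall // r0:1,r1:12,r2:8,r3:6,r4:Add1,r5:Mul2
cycle 7: CDB Mul1=108; issue MUL r5<-Mul1 // r0:1,r1:12,r2:8,r3:6,r4:Add1,r5:Mul1
cycle 8: issue SUB r4<-Add2 // r0:1,r1:12,r2:8,r3:6,r4:Add2,r5:Mul1
cycle 9: CDB Add1=-99; issue SUB r3<-Add1 // r0:1,r1:12,r2:8,r3:Add1,r4:Add2,r5:Mul1
cycle 10: stall // r0:1,r1:12,r2:8,r3:Add1,r4:Add2,r5:Mul1
cycle 11: CDB Mul1=48; issue MUL r1<-Mul1 // r0:1,r1:Mul1,r2:8,r3:Add1,r4:Add2,r5:48
cycle 12: CDB Mul2=648; issue MUL r2<-Mul2 // r0:1,r1:Mul1,r2:Mul2,r3:Add1,r4:Add2,r5:48

STATUS = TAG Add2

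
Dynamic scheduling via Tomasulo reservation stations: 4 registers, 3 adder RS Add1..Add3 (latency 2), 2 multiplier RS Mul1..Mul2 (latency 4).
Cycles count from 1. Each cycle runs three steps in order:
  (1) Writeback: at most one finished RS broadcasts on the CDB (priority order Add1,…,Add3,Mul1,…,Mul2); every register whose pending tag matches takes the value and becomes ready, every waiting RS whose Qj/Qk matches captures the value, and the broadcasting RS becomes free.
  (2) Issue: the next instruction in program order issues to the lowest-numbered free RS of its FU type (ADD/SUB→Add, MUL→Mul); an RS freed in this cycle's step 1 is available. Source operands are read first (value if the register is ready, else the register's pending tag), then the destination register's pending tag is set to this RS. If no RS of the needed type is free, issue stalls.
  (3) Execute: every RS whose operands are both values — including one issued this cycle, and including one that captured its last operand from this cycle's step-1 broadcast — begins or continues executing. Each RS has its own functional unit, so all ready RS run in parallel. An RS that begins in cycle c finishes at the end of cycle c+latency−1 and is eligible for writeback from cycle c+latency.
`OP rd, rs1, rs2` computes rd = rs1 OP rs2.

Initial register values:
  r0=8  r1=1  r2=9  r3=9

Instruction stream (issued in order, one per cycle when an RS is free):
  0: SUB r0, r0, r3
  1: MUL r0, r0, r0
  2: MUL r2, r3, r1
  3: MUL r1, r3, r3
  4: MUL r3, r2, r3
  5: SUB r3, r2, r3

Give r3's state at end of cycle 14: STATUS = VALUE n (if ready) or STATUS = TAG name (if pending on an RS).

STATUS = VALUE -72

  c1: issue SUB r0<-Add1  regs: r0:Add1,r1:1,r2:9,r3:9
  c2: issue MUL r0<-Mul1  regs: r0:Mul1,r1:1,r2:9,r3:9
  c3: CDB Add1=-1; issue MUL r2<-Mul2  regs: r0:Mul1,r1:1,r2:Mul2,r3:9
  c4: stall  regs: r0:Mul1,r1:1,r2:Mul2,r3:9
  c5: stall  regs: r0:Mul1,r1:1,r2:Mul2,r3:9
  c6: stall  regs: r0:Mul1,r1:1,r2:Mul2,r3:9
  c7: CDB Mul1=1; issue MUL r1<-Mul1  regs: r0:1,r1:Mul1,r2:Mul2,r3:9
  c8: CDB Mul2=9; issue MUL r3<-Mul2  regs: r0:1,r1:Mul1,r2:9,r3:Mul2
  c9: issue SUB r3<-Add1  regs: r0:1,r1:Mul1,r2:9,r3:Add1
  c10: -  regs: r0:1,r1:Mul1,r2:9,r3:Add1
  c11: CDB Mul1=81  regs: r0:1,r1:81,r2:9,r3:Add1
  c12: CDB Mul2=81  regs: r0:1,r1:81,r2:9,r3:Add1
  c13: -  regs: r0:1,r1:81,r2:9,r3:Add1
  c14: CDB Add1=-72  regs: r0:1,r1:81,r2:9,r3:-72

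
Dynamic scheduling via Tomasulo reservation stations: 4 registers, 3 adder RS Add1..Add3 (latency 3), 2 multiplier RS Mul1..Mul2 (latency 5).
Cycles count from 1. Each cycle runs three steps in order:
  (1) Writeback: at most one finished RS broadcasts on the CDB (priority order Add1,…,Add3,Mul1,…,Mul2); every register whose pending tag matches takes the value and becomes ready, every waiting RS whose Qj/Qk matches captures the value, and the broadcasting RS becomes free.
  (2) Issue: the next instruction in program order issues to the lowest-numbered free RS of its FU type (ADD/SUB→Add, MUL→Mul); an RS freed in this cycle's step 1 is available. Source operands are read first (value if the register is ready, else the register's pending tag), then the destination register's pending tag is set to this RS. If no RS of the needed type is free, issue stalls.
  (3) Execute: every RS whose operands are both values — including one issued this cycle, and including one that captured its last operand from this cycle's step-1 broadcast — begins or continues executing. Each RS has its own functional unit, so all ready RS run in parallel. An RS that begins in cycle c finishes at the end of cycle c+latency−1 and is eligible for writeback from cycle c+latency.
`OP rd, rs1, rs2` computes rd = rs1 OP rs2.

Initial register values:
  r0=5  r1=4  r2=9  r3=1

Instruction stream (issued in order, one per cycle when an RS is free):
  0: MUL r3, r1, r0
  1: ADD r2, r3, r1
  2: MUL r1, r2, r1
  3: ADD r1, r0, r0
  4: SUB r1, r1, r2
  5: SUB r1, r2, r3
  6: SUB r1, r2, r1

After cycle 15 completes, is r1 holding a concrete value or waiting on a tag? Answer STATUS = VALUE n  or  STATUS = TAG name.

STATUS = VALUE 20

  c1: issue MUL r3<-Mul1  regs: r0:5,r1:4,r2:9,r3:Mul1
  c2: issue ADD r2<-Add1  regs: r0:5,r1:4,r2:Add1,r3:Mul1
  c3: issue MUL r1<-Mul2  regs: r0:5,r1:Mul2,r2:Add1,r3:Mul1
  c4: issue ADD r1<-Add2  regs: r0:5,r1:Add2,r2:Add1,r3:Mul1
  c5: issue SUB r1<-Add3  regs: r0:5,r1:Add3,r2:Add1,r3:Mul1
  c6: CDB Mul1=20; stall  regs: r0:5,r1:Add3,r2:Add1,r3:20
  c7: CDB Add2=10; issue SUB r1<-Add2  regs: r0:5,r1:Add2,r2:Add1,r3:20
  c8: stall  regs: r0:5,r1:Add2,r2:Add1,r3:20
  c9: CDB Add1=24; issue SUB r1<-Add1  regs: r0:5,r1:Add1,r2:24,r3:20
  c10: -  regs: r0:5,r1:Add1,r2:24,r3:20
  c11: -  regs: r0:5,r1:Add1,r2:24,r3:20
  c12: CDB Add2=4  regs: r0:5,r1:Add1,r2:24,r3:20
  c13: CDB Add3=-14  regs: r0:5,r1:Add1,r2:24,r3:20
  c14: CDB Mul2=96  regs: r0:5,r1:Add1,r2:24,r3:20
  c15: CDB Add1=20  regs: r0:5,r1:20,r2:24,r3:20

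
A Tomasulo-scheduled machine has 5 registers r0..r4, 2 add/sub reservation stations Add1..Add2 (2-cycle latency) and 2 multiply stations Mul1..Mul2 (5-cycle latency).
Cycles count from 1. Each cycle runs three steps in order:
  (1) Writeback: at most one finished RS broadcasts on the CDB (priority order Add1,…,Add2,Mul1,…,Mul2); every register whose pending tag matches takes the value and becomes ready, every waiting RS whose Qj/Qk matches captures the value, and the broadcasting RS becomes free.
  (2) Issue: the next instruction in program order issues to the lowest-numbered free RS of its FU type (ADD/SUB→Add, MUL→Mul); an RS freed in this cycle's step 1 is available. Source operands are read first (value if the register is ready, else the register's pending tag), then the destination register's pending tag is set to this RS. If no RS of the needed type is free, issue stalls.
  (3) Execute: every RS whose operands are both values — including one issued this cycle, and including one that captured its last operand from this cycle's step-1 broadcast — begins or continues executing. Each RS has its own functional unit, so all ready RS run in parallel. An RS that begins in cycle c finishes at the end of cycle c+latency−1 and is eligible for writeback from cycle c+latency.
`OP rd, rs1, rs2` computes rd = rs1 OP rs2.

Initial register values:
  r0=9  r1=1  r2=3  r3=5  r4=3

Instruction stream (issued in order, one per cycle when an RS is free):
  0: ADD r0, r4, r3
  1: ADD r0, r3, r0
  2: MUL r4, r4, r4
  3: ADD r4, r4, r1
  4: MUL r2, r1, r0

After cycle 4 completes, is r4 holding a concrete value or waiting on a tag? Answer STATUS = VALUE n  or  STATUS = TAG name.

  c1: issue ADD r0<-Add1  regs: r0:Add1,r1:1,r2:3,r3:5,r4:3
  c2: issue ADD r0<-Add2  regs: r0:Add2,r1:1,r2:3,r3:5,r4:3
  c3: CDB Add1=8; issue MUL r4<-Mul1  regs: r0:Add2,r1:1,r2:3,r3:5,r4:Mul1
  c4: issue ADD r4<-Add1  regs: r0:Add2,r1:1,r2:3,r3:5,r4:Add1

STATUS = TAG Add1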